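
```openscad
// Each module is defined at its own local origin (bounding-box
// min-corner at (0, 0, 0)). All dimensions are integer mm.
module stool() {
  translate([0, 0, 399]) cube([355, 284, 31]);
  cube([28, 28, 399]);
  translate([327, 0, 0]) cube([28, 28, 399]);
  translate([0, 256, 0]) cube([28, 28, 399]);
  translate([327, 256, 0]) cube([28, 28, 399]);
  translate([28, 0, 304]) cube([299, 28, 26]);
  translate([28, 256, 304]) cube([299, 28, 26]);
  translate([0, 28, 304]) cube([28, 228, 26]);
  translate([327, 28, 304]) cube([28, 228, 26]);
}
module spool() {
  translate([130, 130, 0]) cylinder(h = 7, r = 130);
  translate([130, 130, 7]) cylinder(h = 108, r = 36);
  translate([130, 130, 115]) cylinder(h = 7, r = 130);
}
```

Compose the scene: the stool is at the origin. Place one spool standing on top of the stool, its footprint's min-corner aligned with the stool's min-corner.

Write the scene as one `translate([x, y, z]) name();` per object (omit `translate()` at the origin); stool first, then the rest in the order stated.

stool();
translate([0, 0, 430]) spool();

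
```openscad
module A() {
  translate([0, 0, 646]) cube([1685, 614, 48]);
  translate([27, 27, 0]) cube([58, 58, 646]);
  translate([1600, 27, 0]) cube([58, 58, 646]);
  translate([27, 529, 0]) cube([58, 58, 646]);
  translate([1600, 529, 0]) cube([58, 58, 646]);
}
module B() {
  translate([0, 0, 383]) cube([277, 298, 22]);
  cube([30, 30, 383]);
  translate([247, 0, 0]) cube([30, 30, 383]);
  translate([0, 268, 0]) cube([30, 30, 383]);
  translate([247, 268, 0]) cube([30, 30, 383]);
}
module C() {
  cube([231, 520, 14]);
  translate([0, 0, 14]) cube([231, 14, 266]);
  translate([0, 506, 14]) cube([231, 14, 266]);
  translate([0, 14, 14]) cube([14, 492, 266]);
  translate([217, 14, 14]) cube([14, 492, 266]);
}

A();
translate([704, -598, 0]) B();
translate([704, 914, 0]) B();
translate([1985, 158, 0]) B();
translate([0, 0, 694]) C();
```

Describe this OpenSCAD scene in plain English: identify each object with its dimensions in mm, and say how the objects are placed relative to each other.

A is a table with a 1685×614 mm rectangular top, 48 mm thick, top surface at z = 694 mm, supported by four 58×58 mm square legs, each inset 27 mm from the nearest pair of top edges, running from the floor.

B is a simple wooden stool: a rectangular seat 277 mm (x) by 298 mm (y), 22 mm thick, top face at z = 405 mm, on four square legs, each 30×30 mm in cross-section. The legs rest on z = 0, each flush with a corner of the seat.

C is an open-topped rectangular box: outside dimensions 231×520×280 mm, with a uniform wall and base thickness of 14 mm. The base is a full 231×520 slab on the floor; four walls sit on top of the base. The front and back walls (the −y and +y sides) span the full width; the two side walls fit between them.

Three stools sit around the table at the −y, +y, +x sides. The open box is on top of the table.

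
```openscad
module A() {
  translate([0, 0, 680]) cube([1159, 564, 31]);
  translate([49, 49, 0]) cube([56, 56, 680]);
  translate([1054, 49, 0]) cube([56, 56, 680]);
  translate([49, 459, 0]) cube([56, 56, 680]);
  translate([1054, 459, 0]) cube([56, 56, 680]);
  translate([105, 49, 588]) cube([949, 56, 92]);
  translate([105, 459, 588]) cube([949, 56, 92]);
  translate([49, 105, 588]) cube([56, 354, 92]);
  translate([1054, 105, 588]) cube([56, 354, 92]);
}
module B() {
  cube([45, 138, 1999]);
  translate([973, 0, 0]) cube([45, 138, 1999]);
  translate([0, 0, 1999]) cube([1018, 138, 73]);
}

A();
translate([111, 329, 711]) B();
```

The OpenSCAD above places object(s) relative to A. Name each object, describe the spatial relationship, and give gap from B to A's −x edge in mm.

A is a table. B is a door frame. The door frame is on top of the table. The gap from the door frame to the table's −x edge is 111 mm.

The door frame's min-x is at 111; the table's min-x is 0; gap = 111 mm.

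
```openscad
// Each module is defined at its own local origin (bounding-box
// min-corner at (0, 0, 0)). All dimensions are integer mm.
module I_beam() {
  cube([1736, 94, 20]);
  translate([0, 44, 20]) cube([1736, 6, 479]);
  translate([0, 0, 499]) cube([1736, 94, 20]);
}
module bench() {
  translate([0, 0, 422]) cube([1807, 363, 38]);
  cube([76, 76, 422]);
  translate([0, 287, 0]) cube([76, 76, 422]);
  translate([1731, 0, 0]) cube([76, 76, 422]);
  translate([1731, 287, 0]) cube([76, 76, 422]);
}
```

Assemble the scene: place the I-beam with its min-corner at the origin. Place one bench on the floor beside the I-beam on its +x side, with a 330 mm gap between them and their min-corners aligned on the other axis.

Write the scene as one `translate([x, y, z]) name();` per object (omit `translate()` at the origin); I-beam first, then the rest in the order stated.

I_beam();
translate([2066, 0, 0]) bench();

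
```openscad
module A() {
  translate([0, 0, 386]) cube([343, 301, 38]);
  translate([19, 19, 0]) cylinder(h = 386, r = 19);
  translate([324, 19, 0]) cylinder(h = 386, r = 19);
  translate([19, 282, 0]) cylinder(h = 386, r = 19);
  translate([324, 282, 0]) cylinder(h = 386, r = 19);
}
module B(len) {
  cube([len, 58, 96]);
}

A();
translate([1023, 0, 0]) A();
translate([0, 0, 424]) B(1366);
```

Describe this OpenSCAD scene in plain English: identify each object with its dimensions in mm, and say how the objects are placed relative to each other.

A is a simple wooden stool: a rectangular seat 343 mm (x) by 301 mm (y), 38 mm thick, top face at z = 424 mm, on four round legs, each 38 mm in diameter. The legs rest on z = 0, each leg's axis is inset half a diameter from the nearest pair of seat edges (so the leg's bounding box is flush with the corner).

B is a rectangular beam 1366 mm long (x), 58 mm deep (y), 96 mm thick (z).

The beam spans the tops of two stools placed 680 mm apart, resting at z = 424 mm.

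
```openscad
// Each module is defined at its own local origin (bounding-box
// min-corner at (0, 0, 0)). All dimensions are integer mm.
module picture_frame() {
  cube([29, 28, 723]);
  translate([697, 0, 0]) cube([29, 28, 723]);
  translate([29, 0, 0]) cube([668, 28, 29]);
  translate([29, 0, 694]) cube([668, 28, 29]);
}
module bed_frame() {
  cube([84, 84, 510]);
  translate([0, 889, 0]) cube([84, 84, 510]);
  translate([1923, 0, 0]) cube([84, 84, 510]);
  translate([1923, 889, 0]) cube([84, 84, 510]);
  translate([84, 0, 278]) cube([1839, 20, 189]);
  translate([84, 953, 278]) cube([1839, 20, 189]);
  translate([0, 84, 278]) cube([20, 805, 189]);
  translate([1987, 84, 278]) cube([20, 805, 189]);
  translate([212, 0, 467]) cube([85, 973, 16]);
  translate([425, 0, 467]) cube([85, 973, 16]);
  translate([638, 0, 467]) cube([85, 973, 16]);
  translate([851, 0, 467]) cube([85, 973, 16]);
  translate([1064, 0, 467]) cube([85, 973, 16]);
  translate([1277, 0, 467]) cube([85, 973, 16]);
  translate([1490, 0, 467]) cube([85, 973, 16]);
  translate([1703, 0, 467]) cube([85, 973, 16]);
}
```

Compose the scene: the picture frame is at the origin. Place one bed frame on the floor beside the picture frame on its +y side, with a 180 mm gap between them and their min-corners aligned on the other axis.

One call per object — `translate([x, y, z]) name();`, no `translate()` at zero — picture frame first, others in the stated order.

picture_frame();
translate([0, 208, 0]) bed_frame();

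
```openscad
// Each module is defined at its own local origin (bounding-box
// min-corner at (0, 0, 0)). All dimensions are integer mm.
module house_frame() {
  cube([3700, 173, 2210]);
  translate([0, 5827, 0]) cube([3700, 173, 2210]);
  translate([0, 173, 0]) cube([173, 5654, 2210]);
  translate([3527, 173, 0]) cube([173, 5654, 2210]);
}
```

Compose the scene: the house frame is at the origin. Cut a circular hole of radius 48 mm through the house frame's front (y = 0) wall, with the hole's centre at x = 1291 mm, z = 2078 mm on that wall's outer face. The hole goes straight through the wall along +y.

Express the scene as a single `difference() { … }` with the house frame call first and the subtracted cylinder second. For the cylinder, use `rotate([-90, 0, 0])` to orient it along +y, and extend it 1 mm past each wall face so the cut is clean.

difference() {
  house_frame();
  translate([1291, -1, 2078]) rotate([-90, 0, 0]) cylinder(h = 175, r = 48);
}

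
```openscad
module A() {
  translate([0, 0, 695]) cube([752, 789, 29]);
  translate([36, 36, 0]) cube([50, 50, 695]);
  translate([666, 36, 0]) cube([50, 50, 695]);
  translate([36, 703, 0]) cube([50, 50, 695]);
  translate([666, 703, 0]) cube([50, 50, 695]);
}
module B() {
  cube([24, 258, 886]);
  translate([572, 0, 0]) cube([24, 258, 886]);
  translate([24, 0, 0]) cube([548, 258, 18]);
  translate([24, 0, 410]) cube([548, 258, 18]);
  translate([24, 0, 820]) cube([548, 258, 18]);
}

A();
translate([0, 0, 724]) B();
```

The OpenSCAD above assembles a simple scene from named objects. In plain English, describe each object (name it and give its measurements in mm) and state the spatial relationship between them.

A is a table with a 752×789 mm rectangular top, 29 mm thick, top surface at z = 724 mm, supported by four 50×50 mm square legs, each inset 36 mm from the nearest pair of top edges, running from the floor.

B is a bookshelf 596 mm wide overall, 258 mm deep and 886 mm tall. The two sides are 24 mm thick vertical panels. 3 horizontal shelves of 18 mm thickness span between the inner faces of the sides; the lowest shelf sits on the floor and shelves are stacked with a clear vertical gap of 392 mm between each pair.

The bookshelf is on top of the table.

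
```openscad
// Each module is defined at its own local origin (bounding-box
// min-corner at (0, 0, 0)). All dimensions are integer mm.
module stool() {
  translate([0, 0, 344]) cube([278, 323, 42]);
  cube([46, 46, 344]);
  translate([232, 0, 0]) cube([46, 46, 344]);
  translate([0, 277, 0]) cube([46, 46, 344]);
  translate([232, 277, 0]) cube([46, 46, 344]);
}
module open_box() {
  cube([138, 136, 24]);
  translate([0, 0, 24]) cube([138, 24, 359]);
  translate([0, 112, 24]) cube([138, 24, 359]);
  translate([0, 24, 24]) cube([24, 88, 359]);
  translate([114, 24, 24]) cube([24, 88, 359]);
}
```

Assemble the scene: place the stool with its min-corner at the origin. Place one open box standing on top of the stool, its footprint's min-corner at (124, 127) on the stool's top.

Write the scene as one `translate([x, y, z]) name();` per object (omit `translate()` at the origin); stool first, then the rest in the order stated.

stool();
translate([124, 127, 386]) open_box();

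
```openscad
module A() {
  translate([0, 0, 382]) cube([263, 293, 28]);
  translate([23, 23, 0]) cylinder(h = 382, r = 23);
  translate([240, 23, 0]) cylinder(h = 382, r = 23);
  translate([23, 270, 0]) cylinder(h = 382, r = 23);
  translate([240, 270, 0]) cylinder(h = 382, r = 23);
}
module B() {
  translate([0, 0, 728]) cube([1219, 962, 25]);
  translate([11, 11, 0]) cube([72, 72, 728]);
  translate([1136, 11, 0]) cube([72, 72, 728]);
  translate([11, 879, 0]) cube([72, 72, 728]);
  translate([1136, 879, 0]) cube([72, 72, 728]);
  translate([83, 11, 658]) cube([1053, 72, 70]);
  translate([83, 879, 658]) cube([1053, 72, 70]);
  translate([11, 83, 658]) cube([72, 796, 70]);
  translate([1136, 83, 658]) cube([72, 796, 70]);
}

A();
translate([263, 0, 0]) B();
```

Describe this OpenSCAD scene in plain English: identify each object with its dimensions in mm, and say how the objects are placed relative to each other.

A is a four-legged stool. The seat is 263×293 mm, 28 mm thick, top at z = 410 mm. It stands on four round legs, each 46 mm in diameter, from z = 0 to the seat underside, each leg's axis is inset half a diameter from the nearest pair of seat edges (so the leg's bounding box is flush with the corner).

B is a table: top 1219 mm (x) × 962 mm (y), 25 mm thick, upper face at z = 753 mm, on four 72×72 mm square legs, each inset 11 mm from the nearest pair of top edges, running from z = 0 to the bottom of the top. Four apron rails, 72 mm thick and 70 mm tall, run between adjacent legs with their top edges flush with the underside of the top and their outer faces flush with the legs' outer faces.

The table is against the stool's +x side, with their −y faces flush.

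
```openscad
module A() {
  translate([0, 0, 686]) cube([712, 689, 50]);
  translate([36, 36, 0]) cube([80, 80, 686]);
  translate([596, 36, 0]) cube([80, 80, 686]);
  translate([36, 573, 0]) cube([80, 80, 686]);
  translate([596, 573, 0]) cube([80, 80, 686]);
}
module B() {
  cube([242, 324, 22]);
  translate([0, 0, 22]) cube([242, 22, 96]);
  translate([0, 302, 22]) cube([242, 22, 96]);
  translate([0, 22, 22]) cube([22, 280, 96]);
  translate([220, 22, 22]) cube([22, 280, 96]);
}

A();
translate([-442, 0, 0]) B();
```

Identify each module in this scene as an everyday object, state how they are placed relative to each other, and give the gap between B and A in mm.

The open box's nearest face is 200 mm from the table's −x face.

A is a table. B is an open box. The open box is on the floor beside the table on its −x side. The gap between the open box and the table is 200 mm.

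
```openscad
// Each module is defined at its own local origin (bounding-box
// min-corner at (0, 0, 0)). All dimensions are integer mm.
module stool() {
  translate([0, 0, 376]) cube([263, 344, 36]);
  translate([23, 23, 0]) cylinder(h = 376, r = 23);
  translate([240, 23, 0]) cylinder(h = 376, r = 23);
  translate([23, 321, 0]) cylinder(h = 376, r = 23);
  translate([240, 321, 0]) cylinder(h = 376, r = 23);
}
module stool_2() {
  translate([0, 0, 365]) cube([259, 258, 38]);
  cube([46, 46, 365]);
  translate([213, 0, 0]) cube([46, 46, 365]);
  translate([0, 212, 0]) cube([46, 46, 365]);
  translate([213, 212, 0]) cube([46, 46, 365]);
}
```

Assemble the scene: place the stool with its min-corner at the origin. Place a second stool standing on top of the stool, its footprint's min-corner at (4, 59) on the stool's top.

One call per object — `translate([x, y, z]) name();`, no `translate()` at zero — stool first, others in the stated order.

stool();
translate([4, 59, 412]) stool_2();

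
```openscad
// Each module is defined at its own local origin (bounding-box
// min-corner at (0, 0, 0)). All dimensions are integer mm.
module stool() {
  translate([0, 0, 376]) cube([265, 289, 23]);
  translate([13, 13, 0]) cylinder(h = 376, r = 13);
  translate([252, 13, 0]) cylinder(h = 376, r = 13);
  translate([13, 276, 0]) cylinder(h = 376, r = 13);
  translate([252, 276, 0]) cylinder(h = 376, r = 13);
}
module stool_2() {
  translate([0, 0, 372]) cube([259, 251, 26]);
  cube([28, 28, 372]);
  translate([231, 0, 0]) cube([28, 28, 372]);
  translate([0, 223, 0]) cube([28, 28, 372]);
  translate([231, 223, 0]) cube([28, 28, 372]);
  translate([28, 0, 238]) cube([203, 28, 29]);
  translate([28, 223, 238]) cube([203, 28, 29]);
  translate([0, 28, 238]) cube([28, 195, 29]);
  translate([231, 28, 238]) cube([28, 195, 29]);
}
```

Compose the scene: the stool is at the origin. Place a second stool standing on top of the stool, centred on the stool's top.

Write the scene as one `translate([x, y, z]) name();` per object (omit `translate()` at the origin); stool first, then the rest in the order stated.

stool();
translate([3, 19, 399]) stool_2();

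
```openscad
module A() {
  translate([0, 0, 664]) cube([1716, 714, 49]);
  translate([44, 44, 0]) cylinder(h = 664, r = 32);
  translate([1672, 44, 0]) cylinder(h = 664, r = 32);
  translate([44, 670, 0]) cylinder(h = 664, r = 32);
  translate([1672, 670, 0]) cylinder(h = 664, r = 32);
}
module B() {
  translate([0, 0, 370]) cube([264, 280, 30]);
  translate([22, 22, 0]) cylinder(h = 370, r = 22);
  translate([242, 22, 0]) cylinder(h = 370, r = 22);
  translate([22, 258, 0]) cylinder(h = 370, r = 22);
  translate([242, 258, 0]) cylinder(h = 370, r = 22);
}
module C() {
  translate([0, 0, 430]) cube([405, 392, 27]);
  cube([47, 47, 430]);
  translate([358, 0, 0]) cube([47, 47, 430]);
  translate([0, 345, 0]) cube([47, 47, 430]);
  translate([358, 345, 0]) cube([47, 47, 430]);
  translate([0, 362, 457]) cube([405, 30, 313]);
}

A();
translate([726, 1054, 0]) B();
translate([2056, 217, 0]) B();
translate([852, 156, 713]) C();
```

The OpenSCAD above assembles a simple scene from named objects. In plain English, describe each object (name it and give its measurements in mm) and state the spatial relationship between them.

A is a rectangular dining table. The top is 1716×714×49 mm with its upper surface at z = 713 mm. It stands on four round legs of 64 mm diameter, each leg's bounding box inset 12 mm from the nearest pair of top edges, running from the floor to the underside of the top.

B is a four-legged stool. The seat is a 264×280×30 mm slab whose top surface is at z = 400 mm; four round legs, each 44 mm in diameter, run from the floor (z = 0) to the underside of the seat, each leg's axis is inset half a diameter from the nearest pair of seat edges (so the leg's bounding box is flush with the corner).

C is a chair: 405×392 mm seat, 27 mm thick, top at z = 457 mm, on four 47 mm square corner legs flush with the seat edges. A 30 mm thick backrest slab spans the full seat width, extending 313 mm above the seat top, its back face flush with the seat's +y edge.

Two stools sit around the table at the +y, +x sides. The chair is on top of the table.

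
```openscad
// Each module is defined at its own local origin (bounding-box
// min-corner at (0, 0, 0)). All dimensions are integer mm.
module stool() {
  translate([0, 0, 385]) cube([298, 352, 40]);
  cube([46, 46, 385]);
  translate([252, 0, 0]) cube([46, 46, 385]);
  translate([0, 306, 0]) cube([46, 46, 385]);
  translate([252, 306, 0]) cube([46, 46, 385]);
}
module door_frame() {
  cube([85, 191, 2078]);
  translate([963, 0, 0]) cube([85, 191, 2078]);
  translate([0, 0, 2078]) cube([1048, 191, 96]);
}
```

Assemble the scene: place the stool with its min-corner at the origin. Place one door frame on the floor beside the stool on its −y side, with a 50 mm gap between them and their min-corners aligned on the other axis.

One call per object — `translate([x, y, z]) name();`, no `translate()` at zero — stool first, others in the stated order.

stool();
translate([0, -241, 0]) door_frame();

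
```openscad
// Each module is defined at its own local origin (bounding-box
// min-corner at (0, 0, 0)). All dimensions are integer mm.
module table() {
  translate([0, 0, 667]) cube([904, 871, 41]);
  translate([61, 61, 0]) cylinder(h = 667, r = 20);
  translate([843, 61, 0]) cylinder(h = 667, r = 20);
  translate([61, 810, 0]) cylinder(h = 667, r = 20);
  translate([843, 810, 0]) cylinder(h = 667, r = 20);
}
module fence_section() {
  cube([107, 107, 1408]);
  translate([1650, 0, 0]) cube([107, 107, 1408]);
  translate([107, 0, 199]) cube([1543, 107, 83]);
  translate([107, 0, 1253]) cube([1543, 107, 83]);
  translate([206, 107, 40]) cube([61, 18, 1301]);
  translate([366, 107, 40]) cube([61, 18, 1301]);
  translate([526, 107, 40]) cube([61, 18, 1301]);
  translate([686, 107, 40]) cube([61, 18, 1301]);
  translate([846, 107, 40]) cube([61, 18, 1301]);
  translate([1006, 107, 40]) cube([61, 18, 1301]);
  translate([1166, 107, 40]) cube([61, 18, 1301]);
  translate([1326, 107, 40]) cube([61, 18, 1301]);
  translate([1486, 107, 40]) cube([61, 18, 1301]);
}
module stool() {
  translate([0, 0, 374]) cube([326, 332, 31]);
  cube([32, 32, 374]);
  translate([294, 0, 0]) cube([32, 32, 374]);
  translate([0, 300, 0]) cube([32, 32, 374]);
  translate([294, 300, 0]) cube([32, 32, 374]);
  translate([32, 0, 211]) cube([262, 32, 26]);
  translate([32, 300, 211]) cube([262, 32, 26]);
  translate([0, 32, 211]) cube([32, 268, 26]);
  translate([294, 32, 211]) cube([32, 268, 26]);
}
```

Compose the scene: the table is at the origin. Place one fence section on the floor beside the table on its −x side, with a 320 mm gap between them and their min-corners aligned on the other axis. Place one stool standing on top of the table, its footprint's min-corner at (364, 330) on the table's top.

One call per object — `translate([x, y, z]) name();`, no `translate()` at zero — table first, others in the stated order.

table();
translate([-2077, 0, 0]) fence_section();
translate([364, 330, 708]) stool();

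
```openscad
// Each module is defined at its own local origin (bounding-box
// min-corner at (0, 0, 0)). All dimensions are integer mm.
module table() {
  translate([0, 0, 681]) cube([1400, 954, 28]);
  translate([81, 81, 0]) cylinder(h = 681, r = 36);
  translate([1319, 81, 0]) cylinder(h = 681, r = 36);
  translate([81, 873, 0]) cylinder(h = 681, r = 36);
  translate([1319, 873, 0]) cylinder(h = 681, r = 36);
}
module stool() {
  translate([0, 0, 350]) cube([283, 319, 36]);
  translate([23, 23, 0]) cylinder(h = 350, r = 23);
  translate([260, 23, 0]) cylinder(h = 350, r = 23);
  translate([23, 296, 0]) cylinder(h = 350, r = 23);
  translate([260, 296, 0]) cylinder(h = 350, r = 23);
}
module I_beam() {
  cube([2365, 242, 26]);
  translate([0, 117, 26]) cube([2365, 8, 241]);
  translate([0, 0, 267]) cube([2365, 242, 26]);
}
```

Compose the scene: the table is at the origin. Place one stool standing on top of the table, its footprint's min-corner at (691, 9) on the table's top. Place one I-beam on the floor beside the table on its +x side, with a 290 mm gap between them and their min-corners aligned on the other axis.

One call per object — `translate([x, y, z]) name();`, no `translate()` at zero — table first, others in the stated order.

table();
translate([691, 9, 709]) stool();
translate([1690, 0, 0]) I_beam();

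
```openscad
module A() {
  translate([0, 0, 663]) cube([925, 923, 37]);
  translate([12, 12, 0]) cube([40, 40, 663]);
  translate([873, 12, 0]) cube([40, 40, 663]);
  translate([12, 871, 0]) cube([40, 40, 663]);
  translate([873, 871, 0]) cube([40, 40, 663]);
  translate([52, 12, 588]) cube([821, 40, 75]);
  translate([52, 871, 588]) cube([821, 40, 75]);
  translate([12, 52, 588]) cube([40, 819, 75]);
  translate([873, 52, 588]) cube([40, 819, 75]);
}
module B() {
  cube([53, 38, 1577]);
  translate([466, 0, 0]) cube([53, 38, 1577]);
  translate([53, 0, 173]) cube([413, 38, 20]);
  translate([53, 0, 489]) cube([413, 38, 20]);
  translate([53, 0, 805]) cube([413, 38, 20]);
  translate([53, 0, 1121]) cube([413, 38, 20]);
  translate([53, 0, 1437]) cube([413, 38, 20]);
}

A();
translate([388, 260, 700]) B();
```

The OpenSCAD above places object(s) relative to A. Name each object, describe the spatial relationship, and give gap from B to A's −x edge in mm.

A is a table. B is a ladder. The ladder is on top of the table. The gap from the ladder to the table's −x edge is 388 mm.

The ladder's min-x is at 388; the table's min-x is 0; gap = 388 mm.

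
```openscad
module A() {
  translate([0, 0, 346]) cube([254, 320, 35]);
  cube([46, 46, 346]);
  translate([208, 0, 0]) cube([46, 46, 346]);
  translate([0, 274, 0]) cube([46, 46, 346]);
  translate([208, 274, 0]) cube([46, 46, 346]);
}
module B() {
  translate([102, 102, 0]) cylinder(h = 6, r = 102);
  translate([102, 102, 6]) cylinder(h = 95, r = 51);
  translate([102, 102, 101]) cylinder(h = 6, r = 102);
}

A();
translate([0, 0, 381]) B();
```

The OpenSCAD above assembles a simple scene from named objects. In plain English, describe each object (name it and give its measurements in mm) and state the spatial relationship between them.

A is a four-legged stool. The seat is a 254×320×35 mm slab whose top surface is at z = 381 mm; four square legs, each 46×46 mm in cross-section, run from the floor (z = 0) to the underside of the seat, each flush with a corner of the seat.

B is a spool: two coaxial disc flanges of radius 102 mm and thickness 6 mm, joined by a core cylinder of radius 51 mm and height 95 mm. The lower flange rests on z = 0 and the three cylinders share a vertical axis.

The spool is on top of the stool.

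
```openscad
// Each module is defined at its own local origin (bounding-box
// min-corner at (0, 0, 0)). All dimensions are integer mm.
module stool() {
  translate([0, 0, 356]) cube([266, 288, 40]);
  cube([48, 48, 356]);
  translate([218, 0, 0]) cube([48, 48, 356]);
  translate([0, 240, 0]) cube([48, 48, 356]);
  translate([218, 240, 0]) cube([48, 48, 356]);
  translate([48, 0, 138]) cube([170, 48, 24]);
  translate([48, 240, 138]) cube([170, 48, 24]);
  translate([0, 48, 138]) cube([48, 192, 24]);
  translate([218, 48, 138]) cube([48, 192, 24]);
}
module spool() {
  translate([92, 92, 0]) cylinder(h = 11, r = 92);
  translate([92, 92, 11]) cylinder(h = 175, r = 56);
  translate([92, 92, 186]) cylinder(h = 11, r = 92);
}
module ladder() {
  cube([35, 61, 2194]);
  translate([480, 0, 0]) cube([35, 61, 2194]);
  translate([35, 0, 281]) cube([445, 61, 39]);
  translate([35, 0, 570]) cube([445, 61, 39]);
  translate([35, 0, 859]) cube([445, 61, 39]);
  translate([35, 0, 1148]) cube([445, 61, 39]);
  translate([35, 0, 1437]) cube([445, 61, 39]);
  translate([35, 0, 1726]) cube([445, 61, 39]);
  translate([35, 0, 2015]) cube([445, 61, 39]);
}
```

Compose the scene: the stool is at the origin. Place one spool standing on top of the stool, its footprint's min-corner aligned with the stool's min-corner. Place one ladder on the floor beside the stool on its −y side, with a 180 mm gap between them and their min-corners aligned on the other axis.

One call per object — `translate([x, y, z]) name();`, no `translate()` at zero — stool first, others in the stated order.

stool();
translate([0, 0, 396]) spool();
translate([0, -241, 0]) ladder();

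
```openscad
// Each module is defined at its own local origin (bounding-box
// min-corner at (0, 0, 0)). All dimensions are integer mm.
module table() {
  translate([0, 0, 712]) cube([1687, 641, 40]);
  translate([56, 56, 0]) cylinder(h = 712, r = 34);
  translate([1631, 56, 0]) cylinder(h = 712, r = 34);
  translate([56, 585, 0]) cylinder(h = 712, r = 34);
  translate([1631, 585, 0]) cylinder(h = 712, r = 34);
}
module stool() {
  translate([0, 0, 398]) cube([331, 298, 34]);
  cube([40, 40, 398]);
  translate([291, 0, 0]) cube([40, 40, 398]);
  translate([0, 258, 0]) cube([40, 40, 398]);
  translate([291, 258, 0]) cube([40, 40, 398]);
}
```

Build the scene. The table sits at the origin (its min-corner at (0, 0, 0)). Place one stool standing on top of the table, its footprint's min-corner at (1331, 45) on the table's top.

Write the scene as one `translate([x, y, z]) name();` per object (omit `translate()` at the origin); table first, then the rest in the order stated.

table();
translate([1331, 45, 752]) stool();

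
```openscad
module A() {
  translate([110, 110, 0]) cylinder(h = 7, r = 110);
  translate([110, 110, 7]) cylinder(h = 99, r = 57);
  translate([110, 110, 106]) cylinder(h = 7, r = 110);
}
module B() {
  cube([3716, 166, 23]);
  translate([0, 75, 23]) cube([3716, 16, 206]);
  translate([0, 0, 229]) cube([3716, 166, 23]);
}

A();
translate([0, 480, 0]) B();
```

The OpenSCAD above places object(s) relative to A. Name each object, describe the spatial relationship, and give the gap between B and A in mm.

The I-beam's nearest face is 260 mm from the spool's +y face.

A is a spool. B is an I-beam. The I-beam is on the floor beside the spool on its +y side. The gap between the I-beam and the spool is 260 mm.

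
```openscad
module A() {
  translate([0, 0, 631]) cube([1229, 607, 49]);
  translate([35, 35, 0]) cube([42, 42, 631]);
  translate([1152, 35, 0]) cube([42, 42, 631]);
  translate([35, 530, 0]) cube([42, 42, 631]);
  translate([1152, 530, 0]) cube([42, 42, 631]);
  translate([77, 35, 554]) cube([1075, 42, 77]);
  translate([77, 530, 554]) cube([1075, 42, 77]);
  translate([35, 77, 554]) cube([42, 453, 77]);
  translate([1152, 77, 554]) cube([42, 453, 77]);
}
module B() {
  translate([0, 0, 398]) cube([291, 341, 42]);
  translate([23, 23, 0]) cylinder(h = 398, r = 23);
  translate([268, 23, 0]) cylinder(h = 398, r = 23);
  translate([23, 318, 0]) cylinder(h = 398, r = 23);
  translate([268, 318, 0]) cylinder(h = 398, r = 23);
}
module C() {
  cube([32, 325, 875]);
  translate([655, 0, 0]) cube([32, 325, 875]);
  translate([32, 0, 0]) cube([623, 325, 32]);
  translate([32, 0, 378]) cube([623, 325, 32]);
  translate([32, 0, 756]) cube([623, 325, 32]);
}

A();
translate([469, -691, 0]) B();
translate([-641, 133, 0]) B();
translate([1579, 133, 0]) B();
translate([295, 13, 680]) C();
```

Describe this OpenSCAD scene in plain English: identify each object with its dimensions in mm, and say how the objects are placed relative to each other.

A is a table: top 1229 mm (x) × 607 mm (y), 49 mm thick, upper face at z = 680 mm, on four 42×42 mm square legs, each inset 35 mm from the nearest pair of top edges, running from z = 0 to the bottom of the top. Four apron rails, 42 mm thick and 77 mm tall, run between adjacent legs with their top edges flush with the underside of the top and their outer faces flush with the legs' outer faces.

B is a simple wooden stool: a rectangular seat 291 mm (x) by 341 mm (y), 42 mm thick, top face at z = 440 mm, on four round legs, each 46 mm in diameter. The legs rest on z = 0, each leg's axis is inset half a diameter from the nearest pair of seat edges (so the leg's bounding box is flush with the corner).

C is an open bookshelf. Two side panels, each 32 mm thick, 325 mm deep and 875 mm tall, stand 687 mm apart (outside-to-outside). Between them sit 3 shelves, each 32 mm thick and 325 mm deep, spanning the full gap between the sides. The bottom shelf rests on the floor (its underside at z = 0) and the clear gap between one shelf's top and the next shelf's underside is 346 mm.

Three stools sit around the table at the −y, −x, +x sides. The bookshelf is on top of the table.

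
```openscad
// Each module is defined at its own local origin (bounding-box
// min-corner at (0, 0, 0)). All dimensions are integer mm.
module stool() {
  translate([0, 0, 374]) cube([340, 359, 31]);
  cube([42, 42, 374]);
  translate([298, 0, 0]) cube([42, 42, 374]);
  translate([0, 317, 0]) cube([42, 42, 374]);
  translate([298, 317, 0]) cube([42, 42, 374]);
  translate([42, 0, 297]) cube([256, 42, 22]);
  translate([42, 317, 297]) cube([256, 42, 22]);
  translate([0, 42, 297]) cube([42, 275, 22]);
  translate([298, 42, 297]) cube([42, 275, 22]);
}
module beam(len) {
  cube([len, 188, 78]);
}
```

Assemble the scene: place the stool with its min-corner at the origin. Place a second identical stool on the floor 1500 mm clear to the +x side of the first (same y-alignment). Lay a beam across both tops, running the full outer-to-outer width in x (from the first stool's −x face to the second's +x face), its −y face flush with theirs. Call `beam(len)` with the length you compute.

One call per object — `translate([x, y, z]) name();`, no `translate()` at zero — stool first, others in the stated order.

stool();
translate([1840, 0, 0]) stool();
translate([0, 0, 405]) beam(2180);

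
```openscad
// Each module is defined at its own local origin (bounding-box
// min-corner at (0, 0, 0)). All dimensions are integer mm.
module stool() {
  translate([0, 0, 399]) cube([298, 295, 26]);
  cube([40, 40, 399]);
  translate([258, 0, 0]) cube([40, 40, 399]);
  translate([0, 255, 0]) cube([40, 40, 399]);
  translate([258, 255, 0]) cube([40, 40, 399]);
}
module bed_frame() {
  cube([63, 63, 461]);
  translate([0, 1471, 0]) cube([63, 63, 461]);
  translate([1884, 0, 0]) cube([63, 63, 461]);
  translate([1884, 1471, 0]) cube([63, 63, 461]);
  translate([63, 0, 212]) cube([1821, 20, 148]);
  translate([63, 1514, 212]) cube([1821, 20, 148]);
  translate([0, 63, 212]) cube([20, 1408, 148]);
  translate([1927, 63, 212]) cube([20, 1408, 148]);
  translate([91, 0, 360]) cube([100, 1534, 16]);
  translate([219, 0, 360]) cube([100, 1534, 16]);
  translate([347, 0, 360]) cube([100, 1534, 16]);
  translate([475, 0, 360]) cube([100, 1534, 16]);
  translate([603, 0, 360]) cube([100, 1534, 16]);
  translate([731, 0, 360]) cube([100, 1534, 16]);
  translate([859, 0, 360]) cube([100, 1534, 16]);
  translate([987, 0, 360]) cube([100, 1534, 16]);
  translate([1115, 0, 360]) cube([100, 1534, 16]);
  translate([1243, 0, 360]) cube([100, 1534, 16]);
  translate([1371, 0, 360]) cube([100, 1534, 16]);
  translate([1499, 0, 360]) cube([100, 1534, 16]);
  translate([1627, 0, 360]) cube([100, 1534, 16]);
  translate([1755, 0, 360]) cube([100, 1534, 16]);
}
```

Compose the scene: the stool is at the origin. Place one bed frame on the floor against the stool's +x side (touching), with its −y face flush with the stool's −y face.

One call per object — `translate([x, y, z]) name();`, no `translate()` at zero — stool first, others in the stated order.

stool();
translate([298, 0, 0]) bed_frame();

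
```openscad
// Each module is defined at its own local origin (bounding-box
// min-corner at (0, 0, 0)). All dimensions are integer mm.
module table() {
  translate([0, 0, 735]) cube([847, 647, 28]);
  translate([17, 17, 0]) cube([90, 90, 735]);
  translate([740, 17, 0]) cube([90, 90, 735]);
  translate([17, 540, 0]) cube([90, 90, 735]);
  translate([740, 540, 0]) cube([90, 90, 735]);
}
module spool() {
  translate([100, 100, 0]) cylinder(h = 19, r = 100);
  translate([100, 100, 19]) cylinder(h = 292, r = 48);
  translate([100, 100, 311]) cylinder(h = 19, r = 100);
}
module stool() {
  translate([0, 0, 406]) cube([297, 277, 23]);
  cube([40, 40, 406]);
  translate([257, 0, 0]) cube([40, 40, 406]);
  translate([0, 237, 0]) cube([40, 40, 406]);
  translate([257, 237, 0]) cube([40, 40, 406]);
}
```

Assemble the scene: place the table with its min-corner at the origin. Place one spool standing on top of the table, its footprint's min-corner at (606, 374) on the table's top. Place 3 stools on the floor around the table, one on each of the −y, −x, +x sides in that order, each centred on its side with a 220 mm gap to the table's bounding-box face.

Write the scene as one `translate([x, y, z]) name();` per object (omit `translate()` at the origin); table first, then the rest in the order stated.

table();
translate([606, 374, 763]) spool();
translate([275, -497, 0]) stool();
translate([-517, 185, 0]) stool();
translate([1067, 185, 0]) stool();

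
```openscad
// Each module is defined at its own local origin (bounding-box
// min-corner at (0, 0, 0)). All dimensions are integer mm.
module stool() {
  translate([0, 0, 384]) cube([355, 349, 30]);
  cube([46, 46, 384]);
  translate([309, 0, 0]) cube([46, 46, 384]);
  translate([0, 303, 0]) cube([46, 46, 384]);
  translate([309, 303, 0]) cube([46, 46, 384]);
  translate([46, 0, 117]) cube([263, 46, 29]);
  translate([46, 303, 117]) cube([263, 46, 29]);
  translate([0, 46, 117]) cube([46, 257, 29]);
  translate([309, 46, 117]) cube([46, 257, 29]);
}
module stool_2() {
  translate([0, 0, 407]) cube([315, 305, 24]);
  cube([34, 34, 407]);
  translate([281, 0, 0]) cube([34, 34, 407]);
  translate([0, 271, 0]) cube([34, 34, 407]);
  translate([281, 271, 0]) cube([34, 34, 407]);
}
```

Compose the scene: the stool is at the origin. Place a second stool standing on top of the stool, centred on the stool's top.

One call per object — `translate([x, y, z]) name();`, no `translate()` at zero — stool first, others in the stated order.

stool();
translate([20, 22, 414]) stool_2();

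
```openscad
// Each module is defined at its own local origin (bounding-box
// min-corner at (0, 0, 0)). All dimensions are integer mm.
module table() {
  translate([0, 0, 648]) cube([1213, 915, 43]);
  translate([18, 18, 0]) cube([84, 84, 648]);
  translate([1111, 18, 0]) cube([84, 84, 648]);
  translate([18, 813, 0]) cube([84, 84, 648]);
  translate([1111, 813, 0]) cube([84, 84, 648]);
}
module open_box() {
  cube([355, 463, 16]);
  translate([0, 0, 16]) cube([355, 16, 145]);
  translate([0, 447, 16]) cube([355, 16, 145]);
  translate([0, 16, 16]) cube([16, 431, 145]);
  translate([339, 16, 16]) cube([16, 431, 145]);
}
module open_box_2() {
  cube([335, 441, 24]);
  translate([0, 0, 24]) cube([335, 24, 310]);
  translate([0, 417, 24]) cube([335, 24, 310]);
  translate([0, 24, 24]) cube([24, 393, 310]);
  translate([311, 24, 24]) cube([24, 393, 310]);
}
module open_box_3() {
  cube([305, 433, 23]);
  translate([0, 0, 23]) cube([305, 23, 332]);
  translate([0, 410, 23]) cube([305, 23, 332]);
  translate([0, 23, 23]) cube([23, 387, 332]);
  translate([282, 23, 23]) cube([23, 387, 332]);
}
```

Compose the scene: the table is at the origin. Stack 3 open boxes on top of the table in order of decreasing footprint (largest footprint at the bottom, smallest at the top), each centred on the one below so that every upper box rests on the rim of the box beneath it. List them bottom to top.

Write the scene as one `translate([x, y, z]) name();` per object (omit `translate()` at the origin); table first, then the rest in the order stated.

table();
translate([429, 226, 691]) open_box();
translate([439, 237, 852]) open_box_2();
translate([454, 241, 1186]) open_box_3();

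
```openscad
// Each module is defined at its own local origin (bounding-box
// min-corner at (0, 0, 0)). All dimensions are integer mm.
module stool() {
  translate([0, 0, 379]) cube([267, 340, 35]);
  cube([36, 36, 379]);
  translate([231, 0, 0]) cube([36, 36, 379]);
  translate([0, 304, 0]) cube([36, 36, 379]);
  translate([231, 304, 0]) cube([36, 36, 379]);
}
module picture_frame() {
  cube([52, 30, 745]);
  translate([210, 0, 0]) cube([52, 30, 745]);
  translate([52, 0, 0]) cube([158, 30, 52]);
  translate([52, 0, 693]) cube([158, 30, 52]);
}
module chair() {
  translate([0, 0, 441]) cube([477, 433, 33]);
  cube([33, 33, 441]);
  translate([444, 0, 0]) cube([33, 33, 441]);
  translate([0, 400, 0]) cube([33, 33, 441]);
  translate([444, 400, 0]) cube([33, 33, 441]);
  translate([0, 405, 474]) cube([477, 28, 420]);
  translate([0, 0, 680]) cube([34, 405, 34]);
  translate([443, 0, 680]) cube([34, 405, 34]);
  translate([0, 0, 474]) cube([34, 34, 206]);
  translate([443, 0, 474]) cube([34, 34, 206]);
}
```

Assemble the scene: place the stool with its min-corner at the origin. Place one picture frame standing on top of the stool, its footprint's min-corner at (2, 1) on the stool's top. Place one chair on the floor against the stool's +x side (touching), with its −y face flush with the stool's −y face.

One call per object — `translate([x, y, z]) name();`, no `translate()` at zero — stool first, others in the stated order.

stool();
translate([2, 1, 414]) picture_frame();
translate([267, 0, 0]) chair();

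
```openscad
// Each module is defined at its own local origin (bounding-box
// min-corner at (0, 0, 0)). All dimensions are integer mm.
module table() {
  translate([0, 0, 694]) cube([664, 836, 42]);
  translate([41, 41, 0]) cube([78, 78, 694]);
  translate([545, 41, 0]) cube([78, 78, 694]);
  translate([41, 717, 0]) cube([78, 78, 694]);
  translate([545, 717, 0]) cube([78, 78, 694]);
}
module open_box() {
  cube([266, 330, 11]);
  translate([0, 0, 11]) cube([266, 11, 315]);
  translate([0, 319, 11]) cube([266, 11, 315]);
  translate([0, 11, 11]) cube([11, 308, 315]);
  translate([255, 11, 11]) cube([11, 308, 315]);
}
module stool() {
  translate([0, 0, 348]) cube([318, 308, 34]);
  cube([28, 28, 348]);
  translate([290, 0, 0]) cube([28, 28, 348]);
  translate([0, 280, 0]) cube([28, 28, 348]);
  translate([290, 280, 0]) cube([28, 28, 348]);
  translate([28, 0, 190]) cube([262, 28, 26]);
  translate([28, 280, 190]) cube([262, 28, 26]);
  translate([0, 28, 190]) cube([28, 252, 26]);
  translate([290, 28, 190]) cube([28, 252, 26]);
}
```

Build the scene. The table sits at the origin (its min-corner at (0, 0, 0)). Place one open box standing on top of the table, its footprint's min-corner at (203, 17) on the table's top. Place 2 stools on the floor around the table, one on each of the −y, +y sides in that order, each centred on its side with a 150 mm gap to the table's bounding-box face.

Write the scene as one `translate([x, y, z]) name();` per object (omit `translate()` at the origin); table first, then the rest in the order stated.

table();
translate([203, 17, 736]) open_box();
translate([173, -458, 0]) stool();
translate([173, 986, 0]) stool();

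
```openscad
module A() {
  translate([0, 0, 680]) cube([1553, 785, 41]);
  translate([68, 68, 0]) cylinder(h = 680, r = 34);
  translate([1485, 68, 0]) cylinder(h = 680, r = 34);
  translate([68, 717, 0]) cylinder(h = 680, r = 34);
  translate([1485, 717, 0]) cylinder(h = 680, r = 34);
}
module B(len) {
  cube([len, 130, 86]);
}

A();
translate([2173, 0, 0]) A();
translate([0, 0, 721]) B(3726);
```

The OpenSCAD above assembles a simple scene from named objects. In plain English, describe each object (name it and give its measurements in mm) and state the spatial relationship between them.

A is a table: top 1553 mm (x) × 785 mm (y), 41 mm thick, upper face at z = 721 mm, on four round legs of 68 mm diameter, each leg's bounding box inset 34 mm from the nearest pair of top edges, running from z = 0 to the bottom of the top.

B is a rectangular beam 3726 mm long (x), 130 mm deep (y), 86 mm thick (z).

The beam spans the tops of two tables placed 620 mm apart, resting at z = 721 mm.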